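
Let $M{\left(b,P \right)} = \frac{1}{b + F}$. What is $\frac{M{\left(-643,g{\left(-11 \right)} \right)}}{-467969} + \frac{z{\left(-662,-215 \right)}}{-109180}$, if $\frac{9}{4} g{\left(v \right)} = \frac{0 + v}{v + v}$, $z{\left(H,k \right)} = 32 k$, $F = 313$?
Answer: $\frac{53123846339}{843032114430} \approx 0.063015$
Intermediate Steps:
$g{\left(v \right)} = \frac{2}{9}$ ($g{\left(v \right)} = \frac{4 \frac{0 + v}{v + v}}{9} = \frac{4 \frac{v}{2 v}}{9} = \frac{4 v \frac{1}{2 v}}{9} = \frac{4}{9} \cdot \frac{1}{2} = \frac{2}{9}$)
$M{\left(b,P \right)} = \frac{1}{313 + b}$ ($M{\left(b,P \right)} = \frac{1}{b + 313} = \frac{1}{313 + b}$)
$\frac{M{\left(-643,g{\left(-11 \right)} \right)}}{-467969} + \frac{z{\left(-662,-215 \right)}}{-109180} = \frac{1}{\left(313 - 643\right) \left(-467969\right)} + \frac{32 \left(-215\right)}{-109180} = \frac{1}{-330} \left(- \frac{1}{467969}\right) - - \frac{344}{5459} = \left(- \frac{1}{330}\right) \left(- \frac{1}{467969}\right) + \frac{344}{5459} = \frac{1}{154429770} + \frac{344}{5459} = \frac{53123846339}{843032114430}$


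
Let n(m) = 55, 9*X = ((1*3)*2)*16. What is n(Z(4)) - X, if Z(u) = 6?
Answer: 133/3 ≈ 44.333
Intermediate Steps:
X = 32/3 (X = (((1*3)*2)*16)/9 = ((3*2)*16)/9 = (6*16)/9 = (⅑)*96 = 32/3 ≈ 10.667)
n(Z(4)) - X = 55 - 1*32/3 = 55 - 32/3 = 133/3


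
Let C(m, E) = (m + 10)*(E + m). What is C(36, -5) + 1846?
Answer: 3272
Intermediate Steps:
C(m, E) = (10 + m)*(E + m)
C(36, -5) + 1846 = (36² + 10*(-5) + 10*36 - 5*36) + 1846 = (1296 - 50 + 360 - 180) + 1846 = 1426 + 1846 = 3272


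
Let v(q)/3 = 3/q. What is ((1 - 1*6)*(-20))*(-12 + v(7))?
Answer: -7500/7 ≈ -1071.4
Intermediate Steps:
v(q) = 9/q (v(q) = 3*(3/q) = 9/q)
((1 - 1*6)*(-20))*(-12 + v(7)) = ((1 - 1*6)*(-20))*(-12 + 9/7) = ((1 - 6)*(-20))*(-12 + 9*(⅐)) = (-5*(-20))*(-12 + 9/7) = 100*(-75/7) = -7500/7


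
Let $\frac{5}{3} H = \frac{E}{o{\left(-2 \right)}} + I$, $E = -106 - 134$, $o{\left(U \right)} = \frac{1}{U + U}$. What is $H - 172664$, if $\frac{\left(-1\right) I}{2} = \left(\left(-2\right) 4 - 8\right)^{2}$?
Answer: $- \frac{861976}{5} \approx -1.724 \cdot 10^{5}$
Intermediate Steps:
$o{\left(U \right)} = \frac{1}{2 U}$
$E = -240$ ($E = -106 - 134 = -240$)
$I = -512$ ($I = - 2 \left(\left(-2\right) 4 - 8\right)^{2} = - 2 \left(-8 - 8\right)^{2} = - 2 \left(-16\right)^{2} = \left(-2\right) 256 = -512$)
$H = \frac{1344}{5}$ ($H = \frac{3 \left(\frac{1}{\frac{1}{2} \frac{1}{-2}} \left(-240\right) - 512\right)}{5} = \frac{3 \left(\frac{1}{\frac{1}{2} \left(- \frac{1}{2}\right)} \left(-240\right) - 512\right)}{5} = \frac{3 \left(\frac{1}{- \frac{1}{4}} \left(-240\right) - 512\right)}{5} = \frac{3 \left(\left(-4\right) \left(-240\right) - 512\right)}{5} = \frac{3 \left(960 - 512\right)}{5} = \frac{3}{5} \cdot 448 = \frac{1344}{5} \approx 268.8$)
$H - 172664 = \frac{1344}{5} - 172664 = - \frac{861976}{5}$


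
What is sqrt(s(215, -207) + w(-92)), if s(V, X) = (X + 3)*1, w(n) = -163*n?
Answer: 86*sqrt(2) ≈ 121.62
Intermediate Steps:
s(V, X) = 3 + X (s(V, X) = (3 + X)*1 = 3 + X)
sqrt(s(215, -207) + w(-92)) = sqrt((3 - 207) - 163*(-92)) = sqrt(-204 + 14996) = sqrt(14792) = 86*sqrt(2)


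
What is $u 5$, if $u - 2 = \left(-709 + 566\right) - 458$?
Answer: $-2995$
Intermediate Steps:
$u = -599$ ($u = 2 + \left(\left(-709 + 566\right) - 458\right) = 2 - 601 = -599$)
$u 5 = \left(-599\right) 5 = -2995$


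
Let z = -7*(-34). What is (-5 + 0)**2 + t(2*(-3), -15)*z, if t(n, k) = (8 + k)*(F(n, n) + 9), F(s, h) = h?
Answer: -4973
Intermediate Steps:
z = 238
t(n, k) = (8 + k)*(9 + n) (t(n, k) = (8 + k)*(n + 9) = (8 + k)*(9 + n))
(-5 + 0)**2 + t(2*(-3), -15)*z = (-5 + 0)**2 + (72 + 8*(2*(-3)) + 9*(-15) - 30*(-3))*238 = (-5)**2 + (72 + 8*(-6) - 135 - 15*(-6))*238 = 25 + (72 - 48 - 135 + 90)*238 = 25 - 21*238 = 25 - 4998 = -4973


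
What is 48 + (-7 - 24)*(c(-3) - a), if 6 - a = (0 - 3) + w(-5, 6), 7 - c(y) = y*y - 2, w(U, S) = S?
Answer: 141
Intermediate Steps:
c(y) = 9 - y**2 (c(y) = 7 - (y*y - 2) = 7 - (y**2 - 2) = 7 - (-2 + y**2) = 7 + (2 - y**2) = 9 - y**2)
a = 3 (a = 6 - ((0 - 3) + 6) = 6 - (-3 + 6) = 6 - 1*3 = 6 - 3 = 3)
48 + (-7 - 24)*(c(-3) - a) = 48 + (-7 - 24)*((9 - 1*(-3)**2) - 1*3) = 48 - 31*((9 - 1*9) - 3) = 48 - 31*((9 - 9) - 3) = 48 - 31*(0 - 3) = 48 - 31*(-3) = 48 + 93 = 141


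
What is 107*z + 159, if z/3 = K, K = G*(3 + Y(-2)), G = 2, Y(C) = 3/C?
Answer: 1122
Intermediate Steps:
K = 3 (K = 2*(3 + 3/(-2)) = 2*(3 + 3*(-½)) = 2*(3 - 3/2) = 2*(3/2) = 3)
z = 9 (z = 3*3 = 9)
107*z + 159 = 107*9 + 159 = 963 + 159 = 1122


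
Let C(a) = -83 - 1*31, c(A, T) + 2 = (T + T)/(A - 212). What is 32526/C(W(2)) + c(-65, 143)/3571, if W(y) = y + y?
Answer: -5362290267/18794173 ≈ -285.32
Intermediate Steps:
c(A, T) = -2 + 2*T/(-212 + A) (c(A, T) = -2 + (T + T)/(A - 212) = -2 + (2*T)/(-212 + A) = -2 + 2*T/(-212 + A))
W(y) = 2*y
C(a) = -114 (C(a) = -83 - 31 = -114)
32526/C(W(2)) + c(-65, 143)/3571 = 32526/(-114) + (2*(212 + 143 - 1*(-65))/(-212 - 65))/3571 = 32526*(-1/114) + (2*(212 + 143 + 65)/(-277))*(1/3571) = -5421/19 + (2*(-1/277)*420)*(1/3571) = -5421/19 - 840/277*1/3571 = -5421/19 - 840/989167 = -5362290267/18794173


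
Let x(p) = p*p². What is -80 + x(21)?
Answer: 9181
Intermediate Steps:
x(p) = p³
-80 + x(21) = -80 + 21³ = -80 + 9261 = 9181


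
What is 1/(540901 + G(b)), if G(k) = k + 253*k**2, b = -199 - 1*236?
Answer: 1/48414391 ≈ 2.0655e-8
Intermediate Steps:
b = -435 (b = -199 - 236 = -435)
1/(540901 + G(b)) = 1/(540901 - 435*(1 + 253*(-435))) = 1/(540901 - 435*(1 - 110055)) = 1/(540901 - 435*(-110054)) = 1/(540901 + 47873490) = 1/48414391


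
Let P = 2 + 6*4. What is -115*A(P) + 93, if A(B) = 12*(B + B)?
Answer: -71667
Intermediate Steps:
P = 26 (P = 2 + 24 = 26)
A(B) = 24*B (A(B) = 12*(2*B) = 24*B)
-115*A(P) + 93 = -2760*26 + 93 = -115*624 + 93 = -71760 + 93 = -71667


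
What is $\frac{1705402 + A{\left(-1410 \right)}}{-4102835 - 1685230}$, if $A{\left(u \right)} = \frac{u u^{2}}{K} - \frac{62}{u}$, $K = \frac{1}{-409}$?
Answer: $- \frac{42541892713339}{214767675} \approx -1.9808 \cdot 10^{5}$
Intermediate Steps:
$K = - \frac{1}{409} \approx -0.002445$
$A{\left(u \right)} = - 409 u^{3} - \frac{62}{u}$ ($A{\left(u \right)} = \frac{u u^{2}}{- \frac{1}{409}} - \frac{62}{u} = u^{3} \left(-409\right) - \frac{62}{u} = - 409 u^{3} - \frac{62}{u}$)
$\frac{1705402 + A{\left(-1410 \right)}}{-4102835 - 1685230} = \frac{1705402 + \frac{-62 - 409 \left(-1410\right)^{4}}{-1410}}{-4102835 - 1685230} = \frac{1705402 - \frac{-62 - 1616589518490000}{1410}}{-5788065} = \left(1705402 - \frac{-62 - 1616589518490000}{1410}\right) \left(- \frac{1}{5788065}\right) = \left(1705402 - - \frac{808294759245031}{705}\right) \left(- \frac{1}{5788065}\right) = \left(1705402 + \frac{808294759245031}{705}\right) \left(- \frac{1}{5788065}\right) = \frac{808295961553441}{705} \left(- \frac{1}{5788065}\right) = - \frac{42541892713339}{214767675}$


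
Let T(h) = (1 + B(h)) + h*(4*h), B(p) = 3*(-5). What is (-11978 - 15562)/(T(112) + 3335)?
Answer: -27540/53497 ≈ -0.51480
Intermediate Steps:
B(p) = -15
T(h) = -14 + 4*h² (T(h) = (1 - 15) + h*(4*h) = -14 + 4*h²)
(-11978 - 15562)/(T(112) + 3335) = (-11978 - 15562)/((-14 + 4*112²) + 3335) = -27540/((-14 + 4*12544) + 3335) = -27540/((-14 + 50176) + 3335) = -27540/(50162 + 3335) = -27540/53497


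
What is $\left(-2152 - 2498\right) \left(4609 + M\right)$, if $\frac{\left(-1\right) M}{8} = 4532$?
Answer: $147158550$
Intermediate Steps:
$M = -36256$ ($M = \left(-8\right) 4532 = -36256$)
$\left(-2152 - 2498\right) \left(4609 + M\right) = \left(-2152 - 2498\right) \left(4609 - 36256\right) = \left(-4650\right) \left(-31647\right) = 147158550$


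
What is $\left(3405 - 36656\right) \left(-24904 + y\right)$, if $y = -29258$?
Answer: $1800940662$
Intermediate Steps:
$\left(3405 - 36656\right) \left(-24904 + y\right) = \left(3405 - 36656\right) \left(-24904 - 29258\right) = \left(-33251\right) \left(-54162\right) = 1800940662$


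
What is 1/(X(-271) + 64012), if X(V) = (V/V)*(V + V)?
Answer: 1/63470 ≈ 1.5755e-5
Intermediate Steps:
X(V) = 2*V (X(V) = 1*(2*V) = 2*V)
1/(X(-271) + 64012) = 1/(2*(-271) + 64012) = 1/(-542 + 64012) = 1/63470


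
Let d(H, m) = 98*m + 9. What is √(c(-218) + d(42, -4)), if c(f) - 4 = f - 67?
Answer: 2*I*√166 ≈ 25.768*I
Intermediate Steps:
d(H, m) = 9 + 98*m
c(f) = -63 + f (c(f) = 4 + (f - 67) = 4 + (-67 + f) = -63 + f)
√(c(-218) + d(42, -4)) = √((-63 - 218) + (9 + 98*(-4))) = √(-281 + (9 - 392)) = √(-281 - 383) = √(-664) = 2*I*√166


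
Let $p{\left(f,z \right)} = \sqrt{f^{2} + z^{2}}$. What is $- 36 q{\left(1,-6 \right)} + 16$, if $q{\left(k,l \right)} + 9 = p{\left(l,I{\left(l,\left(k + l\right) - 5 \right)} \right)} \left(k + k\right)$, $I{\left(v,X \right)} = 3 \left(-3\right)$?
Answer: $340 - 216 \sqrt{13} \approx -438.8$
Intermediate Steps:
$I{\left(v,X \right)} = -9$
$q{\left(k,l \right)} = -9 + 2 k \sqrt{81 + l^{2}}$ ($q{\left(k,l \right)} = -9 + \sqrt{l^{2} + \left(-9\right)^{2}} \left(k + k\right) = -9 + \sqrt{l^{2} + 81} \cdot 2 k = -9 + \sqrt{81 + l^{2}} \cdot 2 k = -9 + 2 k \sqrt{81 + l^{2}}$)
$- 36 q{\left(1,-6 \right)} + 16 = - 36 \left(-9 + 2 \cdot 1 \sqrt{81 + \left(-6\right)^{2}}\right) + 16 = - 36 \left(-9 + 2 \cdot 1 \sqrt{81 + 36}\right) + 16 = - 36 \left(-9 + 2 \cdot 1 \sqrt{117}\right) + 16 = - 36 \left(-9 + 2 \cdot 1 \cdot 3 \sqrt{13}\right) + 16 = - 36 \left(-9 + 6 \sqrt{13}\right) + 16 = \left(324 - 216 \sqrt{13}\right) + 16 = 340 - 216 \sqrt{13}$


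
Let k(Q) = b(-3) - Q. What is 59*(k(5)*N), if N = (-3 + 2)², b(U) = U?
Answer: -472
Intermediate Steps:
k(Q) = -3 - Q
N = 1 (N = (-1)² = 1)
59*(k(5)*N) = 59*((-3 - 1*5)*1) = 59*((-3 - 5)*1) = 59*(-8*1) = 59*(-8) = -472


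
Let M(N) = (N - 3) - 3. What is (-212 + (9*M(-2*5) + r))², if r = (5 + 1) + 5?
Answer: 119025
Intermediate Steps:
M(N) = -6 + N (M(N) = (-3 + N) - 3 = -6 + N)
r = 11 (r = 6 + 5 = 11)
(-212 + (9*M(-2*5) + r))² = (-212 + (9*(-6 - 2*5) + 11))² = (-212 + (9*(-6 - 10) + 11))² = (-212 + (9*(-16) + 11))² = (-212 + (-144 + 11))² = (-212 - 133)² = (-345)² = 119025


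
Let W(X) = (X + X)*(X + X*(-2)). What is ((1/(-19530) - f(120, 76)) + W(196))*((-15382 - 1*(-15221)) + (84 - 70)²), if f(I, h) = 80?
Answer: -1502091361/558 ≈ -2.6919e+6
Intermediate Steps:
W(X) = -2*X² (W(X) = (2*X)*(X - 2*X) = (2*X)*(-X) = -2*X²)
((1/(-19530) - f(120, 76)) + W(196))*((-15382 - 1*(-15221)) + (84 - 70)²) = ((1/(-19530) - 1*80) - 2*196²)*((-15382 - 1*(-15221)) + (84 - 70)²) = ((-1/19530 - 80) - 2*38416)*((-15382 + 15221) + 14²) = (-1562401/19530 - 76832)*(-161 + 196) = -1502091361/19530*35 = -1502091361/558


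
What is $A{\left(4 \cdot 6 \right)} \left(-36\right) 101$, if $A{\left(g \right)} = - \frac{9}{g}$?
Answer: $\frac{2727}{2} \approx 1363.5$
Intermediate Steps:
$A{\left(4 \cdot 6 \right)} \left(-36\right) 101 = - \frac{9}{4 \cdot 6} \left(-36\right) 101 = - \frac{9}{24} \left(-36\right) 101 = \left(-9\right) \frac{1}{24} \left(-36\right) 101 = \left(- \frac{3}{8}\right) \left(-36\right) 101 = \frac{27}{2} \cdot 101 = \frac{2727}{2}$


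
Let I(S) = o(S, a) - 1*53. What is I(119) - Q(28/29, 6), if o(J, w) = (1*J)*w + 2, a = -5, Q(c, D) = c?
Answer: -18762/29 ≈ -646.97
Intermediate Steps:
o(J, w) = 2 + J*w (o(J, w) = J*w + 2 = 2 + J*w)
I(S) = -51 - 5*S (I(S) = (2 + S*(-5)) - 1*53 = (2 - 5*S) - 53 = -51 - 5*S)
I(119) - Q(28/29, 6) = (-51 - 5*119) - 28/29 = (-51 - 595) - 28/29 = -646 - 1*28/29 = -646 - 28/29 = -18762/29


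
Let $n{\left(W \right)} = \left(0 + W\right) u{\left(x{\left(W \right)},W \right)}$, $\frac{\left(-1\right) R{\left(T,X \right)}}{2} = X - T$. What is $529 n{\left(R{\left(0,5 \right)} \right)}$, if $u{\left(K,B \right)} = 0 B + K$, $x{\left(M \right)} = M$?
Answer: $52900$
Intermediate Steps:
$u{\left(K,B \right)} = K$ ($u{\left(K,B \right)} = 0 + K = K$)
$R{\left(T,X \right)} = - 2 X + 2 T$ ($R{\left(T,X \right)} = - 2 \left(X - T\right) = - 2 X + 2 T$)
$n{\left(W \right)} = W^{2}$ ($n{\left(W \right)} = \left(0 + W\right) W = W W = W^{2}$)
$529 n{\left(R{\left(0,5 \right)} \right)} = 529 \left(\left(-2\right) 5 + 2 \cdot 0\right)^{2} = 529 \left(-10 + 0\right)^{2} = 529 \left(-10\right)^{2} = 529 \cdot 100 = 52900$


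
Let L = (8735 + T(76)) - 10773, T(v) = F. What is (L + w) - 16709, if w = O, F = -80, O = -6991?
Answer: -25818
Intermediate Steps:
w = -6991
T(v) = -80
L = -2118 (L = (8735 - 80) - 10773 = 8655 - 10773 = -2118)
(L + w) - 16709 = (-2118 - 6991) - 16709 = -9109 - 16709 = -25818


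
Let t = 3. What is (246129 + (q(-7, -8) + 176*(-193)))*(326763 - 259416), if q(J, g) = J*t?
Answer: 14286992580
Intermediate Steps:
q(J, g) = 3*J (q(J, g) = J*3 = 3*J)
(246129 + (q(-7, -8) + 176*(-193)))*(326763 - 259416) = (246129 + (3*(-7) + 176*(-193)))*(326763 - 259416) = (246129 + (-21 - 33968))*67347 = (246129 - 33989)*67347 = 212140*67347 = 14286992580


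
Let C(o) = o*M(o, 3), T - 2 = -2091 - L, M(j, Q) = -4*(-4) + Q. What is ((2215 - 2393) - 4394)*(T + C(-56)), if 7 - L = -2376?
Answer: 25310592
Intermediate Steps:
L = 2383 (L = 7 - 1*(-2376) = 7 + 2376 = 2383)
M(j, Q) = 16 + Q
T = -4472 (T = 2 + (-2091 - 1*2383) = 2 + (-2091 - 2383) = 2 - 4474 = -4472)
C(o) = 19*o (C(o) = o*(16 + 3) = o*19 = 19*o)
((2215 - 2393) - 4394)*(T + C(-56)) = ((2215 - 2393) - 4394)*(-4472 + 19*(-56)) = (-178 - 4394)*(-4472 - 1064) = -4572*(-5536) = 25310592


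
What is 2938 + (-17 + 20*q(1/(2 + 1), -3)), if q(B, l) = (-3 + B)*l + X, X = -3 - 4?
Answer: 2941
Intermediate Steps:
X = -7
q(B, l) = -7 + l*(-3 + B) (q(B, l) = (-3 + B)*l - 7 = l*(-3 + B) - 7 = -7 + l*(-3 + B))
2938 + (-17 + 20*q(1/(2 + 1), -3)) = 2938 + (-17 + 20*(-7 - 3*(-3) - 3/(2 + 1))) = 2938 + (-17 + 20*(-7 + 9 - 3/3)) = 2938 + (-17 + 20*(-7 + 9 + (⅓)*(-3))) = 2938 + (-17 + 20*(-7 + 9 - 1)) = 2938 + (-17 + 20*1) = 2938 + (-17 + 20) = 2938 + 3 = 2941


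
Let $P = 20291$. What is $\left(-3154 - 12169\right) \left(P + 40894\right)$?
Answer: $-937537755$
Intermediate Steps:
$\left(-3154 - 12169\right) \left(P + 40894\right) = \left(-3154 - 12169\right) \left(20291 + 40894\right) = \left(-15323\right) 61185 = -937537755$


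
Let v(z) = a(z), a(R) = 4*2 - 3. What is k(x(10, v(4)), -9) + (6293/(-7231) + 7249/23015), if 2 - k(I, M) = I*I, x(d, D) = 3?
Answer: -179623733/23774495 ≈ -7.5553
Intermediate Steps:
a(R) = 5 (a(R) = 8 - 3 = 5)
v(z) = 5
k(I, M) = 2 - I**2 (k(I, M) = 2 - I*I = 2 - I**2)
k(x(10, v(4)), -9) + (6293/(-7231) + 7249/23015) = (2 - 1*3**2) + (6293/(-7231) + 7249/23015) = (2 - 1*9) + (6293*(-1/7231) + 7249*(1/23015)) = (2 - 9) + (-899/1033 + 7249/23015) = -7 - 13202268/23774495 = -179623733/23774495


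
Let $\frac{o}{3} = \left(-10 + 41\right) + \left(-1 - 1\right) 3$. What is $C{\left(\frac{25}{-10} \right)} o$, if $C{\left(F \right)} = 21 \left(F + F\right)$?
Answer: $-7875$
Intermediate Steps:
$o = 75$ ($o = 3 \left(\left(-10 + 41\right) + \left(-1 - 1\right) 3\right) = 3 \left(31 - 6\right) = 3 \cdot 25 = 75$)
$C{\left(F \right)} = 42 F$ ($C{\left(F \right)} = 21 \cdot 2 F = 42 F$)
$C{\left(\frac{25}{-10} \right)} o = 42 \frac{25}{-10} \cdot 75 = 42 \cdot 25 \left(- \frac{1}{10}\right) 75 = 42 \left(- \frac{5}{2}\right) 75 = \left(-105\right) 75 = -7875$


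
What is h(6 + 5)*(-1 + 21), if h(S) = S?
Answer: 220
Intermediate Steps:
h(6 + 5)*(-1 + 21) = (6 + 5)*(-1 + 21) = 11*20 = 220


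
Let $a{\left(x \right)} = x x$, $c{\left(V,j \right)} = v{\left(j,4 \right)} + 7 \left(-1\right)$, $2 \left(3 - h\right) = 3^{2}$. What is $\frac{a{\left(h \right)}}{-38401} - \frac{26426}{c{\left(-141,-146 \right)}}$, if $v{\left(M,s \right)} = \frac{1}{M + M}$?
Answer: $\frac{1185268658363}{314120180} \approx 3773.3$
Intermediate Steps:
$v{\left(M,s \right)} = \frac{1}{2 M}$
$h = - \frac{3}{2}$ ($h = 3 - \frac{3^{2}}{2} = 3 - \frac{9}{2} = - \frac{3}{2} \approx -1.5$)
$c{\left(V,j \right)} = -7 + \frac{1}{2 j}$ ($c{\left(V,j \right)} = \frac{1}{2 j} + 7 \left(-1\right) = \frac{1}{2 j} - 7 = -7 + \frac{1}{2 j}$)
$a{\left(x \right)} = x^{2}$
$\frac{a{\left(h \right)}}{-38401} - \frac{26426}{c{\left(-141,-146 \right)}} = \frac{\left(- \frac{3}{2}\right)^{2}}{-38401} - \frac{26426}{-7 + \frac{1}{2 \left(-146\right)}} = \frac{9}{4} \left(- \frac{1}{38401}\right) - \frac{26426}{-7 + \frac{1}{2} \left(- \frac{1}{146}\right)} = - \frac{9}{153604} - \frac{26426}{-7 - \frac{1}{292}} = - \frac{9}{153604} - \frac{26426}{- \frac{2045}{292}} = - \frac{9}{153604} - - \frac{7716392}{2045} = - \frac{9}{153604} + \frac{7716392}{2045} = \frac{1185268658363}{314120180}$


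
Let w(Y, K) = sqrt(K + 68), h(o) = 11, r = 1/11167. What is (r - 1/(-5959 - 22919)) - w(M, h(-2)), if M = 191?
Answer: 40045/322480626 - sqrt(79) ≈ -8.8881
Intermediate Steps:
r = 1/11167 ≈ 8.9550e-5
w(Y, K) = sqrt(68 + K)
(r - 1/(-5959 - 22919)) - w(M, h(-2)) = (1/11167 - 1/(-5959 - 22919)) - sqrt(68 + 11) = (1/11167 - 1/(-28878)) - sqrt(79) = (1/11167 - 1*(-1/28878)) - sqrt(79) = (1/11167 + 1/28878) - sqrt(79) = 40045/322480626 - sqrt(79)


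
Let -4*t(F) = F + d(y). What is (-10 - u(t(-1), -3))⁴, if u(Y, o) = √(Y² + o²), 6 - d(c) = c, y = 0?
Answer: 7890481/256 ≈ 30822.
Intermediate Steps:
d(c) = 6 - c
t(F) = -3/2 - F/4 (t(F) = -(F + (6 - 1*0))/4 = -(F + (6 + 0))/4 = -(F + 6)/4 = -(6 + F)/4 = -3/2 - F/4)
(-10 - u(t(-1), -3))⁴ = (-10 - √((-3/2 - ¼*(-1))² + (-3)²))⁴ = (-10 - √((-3/2 + ¼)² + 9))⁴ = (-10 - √((-5/4)² + 9))⁴ = (-10 - √(25/16 + 9))⁴ = (-10 - √(169/16))⁴ = (-10 - 1*13/4)⁴ = (-10 - 13/4)⁴ = (-53/4)⁴ = 7890481/256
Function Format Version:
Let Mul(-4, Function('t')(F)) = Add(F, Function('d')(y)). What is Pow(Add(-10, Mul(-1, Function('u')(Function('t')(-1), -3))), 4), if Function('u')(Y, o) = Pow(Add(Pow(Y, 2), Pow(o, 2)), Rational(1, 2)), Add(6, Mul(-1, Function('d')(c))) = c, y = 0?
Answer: Rational(7890481, 256) ≈ 30822.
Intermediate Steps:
Function('d')(c) = Add(6, Mul(-1, c))
Function('t')(F) = Add(Rational(-3, 2), Mul(Rational(-1, 4), F)) (Function('t')(F) = Mul(Rational(-1, 4), Add(F, Add(6, Mul(-1, 0)))) = Mul(Rational(-1, 4), Add(F, Add(6, 0))) = Mul(Rational(-1, 4), Add(F, 6)) = Mul(Rational(-1, 4), Add(6, F)) = Add(Rational(-3, 2), Mul(Rational(-1, 4), F)))
Pow(Add(-10, Mul(-1, Function('u')(Function('t')(-1), -3))), 4) = Pow(Add(-10, Mul(-1, Pow(Add(Pow(Add(Rational(-3, 2), Mul(Rational(-1, 4), -1)), 2), Pow(-3, 2)), Rational(1, 2)))), 4) = Pow(Add(-10, Mul(-1, Pow(Add(Pow(Add(Rational(-3, 2), Rational(1, 4)), 2), 9), Rational(1, 2)))), 4) = Pow(Add(-10, Mul(-1, Pow(Add(Pow(Rational(-5, 4), 2), 9), Rational(1, 2)))), 4) = Pow(Add(-10, Mul(-1, Pow(Add(Rational(25, 16), 9), Rational(1, 2)))), 4) = Pow(Add(-10, Mul(-1, Pow(Rational(169, 16), Rational(1, 2)))), 4) = Pow(Add(-10, Mul(-1, Rational(13, 4))), 4) = Pow(Add(-10, Rational(-13, 4)), 4) = Pow(Rational(-53, 4), 4) = Rational(7890481, 256)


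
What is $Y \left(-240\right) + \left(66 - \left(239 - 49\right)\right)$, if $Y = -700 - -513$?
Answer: $44756$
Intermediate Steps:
$Y = -187$ ($Y = -700 + 513 = -187$)
$Y \left(-240\right) + \left(66 - \left(239 - 49\right)\right) = \left(-187\right) \left(-240\right) + \left(66 - \left(239 - 49\right)\right) = 44880 + \left(66 - 190\right) = 44880 - 124 = 44756$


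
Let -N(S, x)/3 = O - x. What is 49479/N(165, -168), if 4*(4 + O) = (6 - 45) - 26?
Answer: -65972/591 ≈ -111.63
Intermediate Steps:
O = -81/4 (O = -4 + ((6 - 45) - 26)/4 = -4 + (-39 - 26)/4 = -4 + (1/4)*(-65) = -4 - 65/4 = -81/4 ≈ -20.250)
N(S, x) = 243/4 + 3*x (N(S, x) = -3*(-81/4 - x) = 243/4 + 3*x)
49479/N(165, -168) = 49479/(243/4 + 3*(-168)) = 49479/(243/4 - 504) = 49479/(-1773/4) = 49479*(-4/1773) = -65972/591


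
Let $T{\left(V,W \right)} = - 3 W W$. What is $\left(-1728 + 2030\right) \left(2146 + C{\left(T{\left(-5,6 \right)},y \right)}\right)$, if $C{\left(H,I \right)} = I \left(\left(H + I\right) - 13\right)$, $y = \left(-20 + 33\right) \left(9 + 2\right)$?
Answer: $1598184$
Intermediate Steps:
$T{\left(V,W \right)} = - 3 W^{2}$
$y = 143$ ($y = 13 \cdot 11 = 143$)
$C{\left(H,I \right)} = I \left(-13 + H + I\right)$
$\left(-1728 + 2030\right) \left(2146 + C{\left(T{\left(-5,6 \right)},y \right)}\right) = \left(-1728 + 2030\right) \left(2146 + 143 \left(-13 - 3 \cdot 6^{2} + 143\right)\right) = 302 \left(2146 + 143 \left(-13 - 108 + 143\right)\right) = 302 \left(2146 + 143 \cdot 22\right) = 302 \left(2146 + 3146\right) = 302 \cdot 5292 = 1598184$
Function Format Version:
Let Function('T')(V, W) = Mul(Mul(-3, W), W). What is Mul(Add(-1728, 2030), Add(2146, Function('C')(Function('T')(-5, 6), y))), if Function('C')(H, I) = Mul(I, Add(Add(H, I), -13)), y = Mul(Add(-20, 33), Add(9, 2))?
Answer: 1598184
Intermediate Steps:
Function('T')(V, W) = Mul(-3, Pow(W, 2))
y = 143 (y = Mul(13, 11) = 143)
Function('C')(H, I) = Mul(I, Add(-13, H, I))
Mul(Add(-1728, 2030), Add(2146, Function('C')(Function('T')(-5, 6), y))) = Mul(Add(-1728, 2030), Add(2146, Mul(143, Add(-13, Mul(-3, Pow(6, 2)), 143)))) = Mul(302, Add(2146, Mul(143, Add(-13, Mul(-3, 36), 143)))) = Mul(302, Add(2146, Mul(143, Add(-13, -108, 143)))) = Mul(302, Add(2146, Mul(143, 22))) = Mul(302, Add(2146, 3146)) = Mul(302, 5292) = 1598184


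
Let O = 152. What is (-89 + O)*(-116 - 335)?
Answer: -28413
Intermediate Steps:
(-89 + O)*(-116 - 335) = (-89 + 152)*(-116 - 335) = 63*(-451) = -28413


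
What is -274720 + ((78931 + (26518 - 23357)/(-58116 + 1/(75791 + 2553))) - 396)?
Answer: -893238381015439/4553039903 ≈ -1.9619e+5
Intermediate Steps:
-274720 + ((78931 + (26518 - 23357)/(-58116 + 1/(75791 + 2553))) - 396) = -274720 + ((78931 + 3161/(-58116 + 1/78344)) - 396) = -274720 + ((78931 + 3161/(-4553039903/78344)) - 396) = -274720 + ((78931 + 3161*(-78344/4553039903)) - 396) = -274720 + ((78931 - 247645384/4553039903) - 396) = -274720 + (359375744938309/4553039903 - 396) = -274720 + 357572741136721/4553039903 = -893238381015439/4553039903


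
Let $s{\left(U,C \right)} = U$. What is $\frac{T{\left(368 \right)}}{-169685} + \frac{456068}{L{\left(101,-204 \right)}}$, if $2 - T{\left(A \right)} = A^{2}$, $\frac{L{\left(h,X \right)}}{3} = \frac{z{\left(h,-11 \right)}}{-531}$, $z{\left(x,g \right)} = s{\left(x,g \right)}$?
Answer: $- \frac{13697644371038}{17138185} \approx -7.9925 \cdot 10^{5}$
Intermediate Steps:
$z{\left(x,g \right)} = x$
$L{\left(h,X \right)} = - \frac{h}{177}$ ($L{\left(h,X \right)} = 3 \frac{h}{-531} = 3 h \left(- \frac{1}{531}\right) = 3 \left(- \frac{h}{531}\right) = - \frac{h}{177}$)
$T{\left(A \right)} = 2 - A^{2}$
$\frac{T{\left(368 \right)}}{-169685} + \frac{456068}{L{\left(101,-204 \right)}} = \frac{2 - 368^{2}}{-169685} + \frac{456068}{\left(- \frac{1}{177}\right) 101} = \left(2 - 135424\right) \left(- \frac{1}{169685}\right) + \frac{456068}{- \frac{101}{177}} = \left(2 - 135424\right) \left(- \frac{1}{169685}\right) + 456068 \left(- \frac{177}{101}\right) = \left(-135422\right) \left(- \frac{1}{169685}\right) - \frac{80724036}{101} = \frac{135422}{169685} - \frac{80724036}{101} = - \frac{13697644371038}{17138185}$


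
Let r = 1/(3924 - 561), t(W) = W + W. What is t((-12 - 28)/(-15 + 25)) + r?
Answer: -26903/3363 ≈ -7.9997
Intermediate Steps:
t(W) = 2*W
r = 1/3363 ≈ 0.00029735
t((-12 - 28)/(-15 + 25)) + r = 2*((-12 - 28)/(-15 + 25)) + 1/3363 = 2*(-40/10) + 1/3363 = 2*(-40*⅒) + 1/3363 = 2*(-4) + 1/3363 = -8 + 1/3363 = -26903/3363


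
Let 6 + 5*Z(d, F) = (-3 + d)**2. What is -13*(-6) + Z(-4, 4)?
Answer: 433/5 ≈ 86.600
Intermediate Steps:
Z(d, F) = -6/5 + (-3 + d)**2/5
-13*(-6) + Z(-4, 4) = -13*(-6) + (-6/5 + (-3 - 4)**2/5) = 78 + (-6/5 + (1/5)*(-7)**2) = 78 + (-6/5 + (1/5)*49) = 78 + (-6/5 + 49/5) = 78 + 43/5 = 433/5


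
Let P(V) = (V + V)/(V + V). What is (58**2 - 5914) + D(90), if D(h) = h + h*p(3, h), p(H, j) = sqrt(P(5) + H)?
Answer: -2280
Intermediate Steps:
P(V) = 1 (P(V) = (2*V)/((2*V)) = (2*V)*(1/(2*V)) = 1)
p(H, j) = sqrt(1 + H)
D(h) = 3*h (D(h) = h + h*sqrt(1 + 3) = h + h*sqrt(4) = h + h*2 = h + 2*h = 3*h)
(58**2 - 5914) + D(90) = (58**2 - 5914) + 3*90 = (3364 - 5914) + 270 = -2550 + 270 = -2280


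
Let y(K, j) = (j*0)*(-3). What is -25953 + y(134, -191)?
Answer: -25953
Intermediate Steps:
y(K, j) = 0 (y(K, j) = 0*(-3) = 0)
-25953 + y(134, -191) = -25953 + 0 = -25953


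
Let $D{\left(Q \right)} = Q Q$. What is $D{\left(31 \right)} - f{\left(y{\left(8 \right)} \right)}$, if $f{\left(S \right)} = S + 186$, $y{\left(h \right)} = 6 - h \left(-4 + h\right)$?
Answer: $801$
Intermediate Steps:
$D{\left(Q \right)} = Q^{2}$
$y{\left(h \right)} = 6 - h \left(-4 + h\right)$
$f{\left(S \right)} = 186 + S$
$D{\left(31 \right)} - f{\left(y{\left(8 \right)} \right)} = 31^{2} - \left(186 + \left(6 - 8^{2} + 4 \cdot 8\right)\right) = 961 - \left(186 + \left(6 - 64 + 32\right)\right) = 961 - \left(186 - 26\right) = 961 - 160 = 801$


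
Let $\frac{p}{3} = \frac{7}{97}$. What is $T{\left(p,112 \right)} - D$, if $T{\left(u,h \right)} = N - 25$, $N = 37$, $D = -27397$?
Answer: $27409$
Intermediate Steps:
$p = \frac{21}{97}$ ($p = 3 \cdot \frac{7}{97} = \frac{21}{97} \approx 0.21649$)
$T{\left(u,h \right)} = 12$ ($T{\left(u,h \right)} = 37 - 25 = 12$)
$T{\left(p,112 \right)} - D = 12 - -27397 = 12 + 27397 = 27409$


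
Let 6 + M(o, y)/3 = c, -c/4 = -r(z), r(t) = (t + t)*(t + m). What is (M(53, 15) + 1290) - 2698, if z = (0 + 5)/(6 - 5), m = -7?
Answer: -1666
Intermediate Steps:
z = 5 (z = 5/1 = 5*1 = 5)
r(t) = 2*t*(-7 + t) (r(t) = (t + t)*(t - 7) = (2*t)*(-7 + t) = 2*t*(-7 + t))
c = -80 (c = -(-4)*2*5*(-7 + 5) = -(-4)*2*5*(-2) = -(-4)*(-20) = -4*20 = -80)
M(o, y) = -258 (M(o, y) = -18 + 3*(-80) = -18 - 240 = -258)
(M(53, 15) + 1290) - 2698 = (-258 + 1290) - 2698 = 1032 - 2698 = -1666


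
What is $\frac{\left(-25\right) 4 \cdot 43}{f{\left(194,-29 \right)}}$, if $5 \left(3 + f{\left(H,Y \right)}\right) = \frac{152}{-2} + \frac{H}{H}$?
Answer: $\frac{2150}{9} \approx 238.89$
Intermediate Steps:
$f{\left(H,Y \right)} = -18$ ($f{\left(H,Y \right)} = -3 + \frac{\frac{152}{-2} + \frac{H}{H}}{5} = -3 + \frac{152 \left(- \frac{1}{2}\right) + 1}{5} = -3 + \frac{-76 + 1}{5} = -3 + \frac{1}{5} \left(-75\right) = -3 - 15 = -18$)
$\frac{\left(-25\right) 4 \cdot 43}{f{\left(194,-29 \right)}} = \frac{\left(-25\right) 4 \cdot 43}{-18} = \left(-100\right) 43 \left(- \frac{1}{18}\right) = \left(-4300\right) \left(- \frac{1}{18}\right) = \frac{2150}{9}$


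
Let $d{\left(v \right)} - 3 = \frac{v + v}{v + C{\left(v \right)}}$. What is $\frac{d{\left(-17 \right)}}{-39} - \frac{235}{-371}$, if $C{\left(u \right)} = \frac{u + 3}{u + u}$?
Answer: $\frac{1028113}{2040129} \approx 0.50395$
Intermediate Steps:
$C{\left(u \right)} = \frac{3 + u}{2 u}$
$d{\left(v \right)} = 3 + \frac{2 v}{v + \frac{3 + v}{2 v}}$ ($d{\left(v \right)} = 3 + \frac{v + v}{v + \frac{3 + v}{2 v}} = 3 + \frac{2 v}{v + \frac{3 + v}{2 v}}$)
$\frac{d{\left(-17 \right)}}{-39} - \frac{235}{-371} = \frac{\frac{1}{3 - 17 + 2 \left(-17\right)^{2}} \left(9 + 3 \left(-17\right) + 10 \left(-17\right)^{2}\right)}{-39} - \frac{235}{-371} = \frac{9 - 51 + 10 \cdot 289}{3 - 17 + 2 \cdot 289} \left(- \frac{1}{39}\right) - - \frac{235}{371} = \frac{9 - 51 + 2890}{3 - 17 + 578} \left(- \frac{1}{39}\right) + \frac{235}{371} = \frac{1}{564} \cdot 2848 \left(- \frac{1}{39}\right) + \frac{235}{371} = \frac{712}{141} \left(- \frac{1}{39}\right) + \frac{235}{371} = - \frac{712}{5499} + \frac{235}{371} = \frac{1028113}{2040129}$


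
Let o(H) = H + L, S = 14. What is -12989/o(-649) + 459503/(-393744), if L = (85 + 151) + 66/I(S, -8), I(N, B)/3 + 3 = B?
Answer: 4923647071/163403760 ≈ 30.132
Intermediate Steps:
I(N, B) = -9 + 3*B
L = 234 (L = (85 + 151) + 66/(-9 + 3*(-8)) = 236 + 66/(-9 - 24) = 236 + 66/(-33) = 236 + 66*(-1/33) = 236 - 2 = 234)
o(H) = 234 + H (o(H) = H + 234 = 234 + H)
-12989/o(-649) + 459503/(-393744) = -12989/(234 - 649) + 459503/(-393744) = -12989/(-415) + 459503*(-1/393744) = -12989*(-1/415) - 459503/393744 = 12989/415 - 459503/393744 = 4923647071/163403760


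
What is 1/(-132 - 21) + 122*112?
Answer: 2090591/153 ≈ 13664.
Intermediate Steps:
1/(-132 - 21) + 122*112 = 1/(-153) + 13664 = -1/153 + 13664 = 2090591/153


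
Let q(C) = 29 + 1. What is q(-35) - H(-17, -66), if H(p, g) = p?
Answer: 47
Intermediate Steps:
q(C) = 30
q(-35) - H(-17, -66) = 30 - 1*(-17) = 30 + 17 = 47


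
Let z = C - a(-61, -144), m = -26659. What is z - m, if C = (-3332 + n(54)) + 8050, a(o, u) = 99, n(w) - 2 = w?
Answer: 31334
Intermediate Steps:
n(w) = 2 + w
C = 4774 (C = (-3332 + (2 + 54)) + 8050 = (-3332 + 56) + 8050 = -3276 + 8050 = 4774)
z = 4675 (z = 4774 - 1*99 = 4774 - 99 = 4675)
z - m = 4675 - 1*(-26659) = 4675 + 26659 = 31334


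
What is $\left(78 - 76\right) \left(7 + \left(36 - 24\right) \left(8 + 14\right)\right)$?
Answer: $542$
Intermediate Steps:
$\left(78 - 76\right) \left(7 + \left(36 - 24\right) \left(8 + 14\right)\right) = 2 \left(7 + 12 \cdot 22\right) = 2 \left(7 + 264\right) = 2 \cdot 271 = 542$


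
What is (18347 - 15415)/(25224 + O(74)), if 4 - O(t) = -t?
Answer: 1466/12651 ≈ 0.11588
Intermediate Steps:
O(t) = 4 + t (O(t) = 4 - (-1)*t = 4 + t)
(18347 - 15415)/(25224 + O(74)) = (18347 - 15415)/(25224 + (4 + 74)) = 2932/(25224 + 78) = 2932/25302 = 2932*(1/25302) = 1466/12651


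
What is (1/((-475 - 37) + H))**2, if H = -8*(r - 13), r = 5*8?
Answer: 1/529984 ≈ 1.8868e-6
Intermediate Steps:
r = 40
H = -216 (H = -8*(40 - 13) = -8*27 = -216)
(1/((-475 - 37) + H))**2 = (1/((-475 - 37) - 216))**2 = (1/(-512 - 216))**2 = (1/(-728))**2 = (-1/728)**2 = 1/529984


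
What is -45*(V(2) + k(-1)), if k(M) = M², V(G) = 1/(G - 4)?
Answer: -45/2 ≈ -22.500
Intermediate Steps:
V(G) = 1/(-4 + G)
-45*(V(2) + k(-1)) = -45*(1/(-4 + 2) + (-1)²) = -45*(1/(-2) + 1) = -45*(-½ + 1) = -45*½ = -45/2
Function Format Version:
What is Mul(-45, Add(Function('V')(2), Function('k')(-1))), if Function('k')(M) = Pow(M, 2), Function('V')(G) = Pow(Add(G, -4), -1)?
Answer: Rational(-45, 2) ≈ -22.500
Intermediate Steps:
Function('V')(G) = Pow(Add(-4, G), -1)
Mul(-45, Add(Function('V')(2), Function('k')(-1))) = Mul(-45, Add(Pow(Add(-4, 2), -1), Pow(-1, 2))) = Mul(-45, Add(Pow(-2, -1), 1)) = Mul(-45, Add(Rational(-1, 2), 1)) = Mul(-45, Rational(1, 2)) = Rational(-45, 2)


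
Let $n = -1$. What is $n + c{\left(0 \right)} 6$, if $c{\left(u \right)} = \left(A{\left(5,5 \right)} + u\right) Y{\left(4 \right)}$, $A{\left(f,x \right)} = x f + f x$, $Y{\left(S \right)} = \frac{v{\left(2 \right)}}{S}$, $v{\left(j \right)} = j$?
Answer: $149$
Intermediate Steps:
$Y{\left(S \right)} = \frac{2}{S}$
$A{\left(f,x \right)} = 2 f x$ ($A{\left(f,x \right)} = f x + f x = 2 f x$)
$c{\left(u \right)} = 25 + \frac{u}{2}$ ($c{\left(u \right)} = \left(2 \cdot 5 \cdot 5 + u\right) \frac{2}{4} = \left(50 + u\right) 2 \cdot \frac{1}{4} = \left(50 + u\right) \frac{1}{2} = 25 + \frac{u}{2}$)
$n + c{\left(0 \right)} 6 = -1 + \left(25 + \frac{1}{2} \cdot 0\right) 6 = -1 + \left(25 + 0\right) 6 = -1 + 25 \cdot 6 = -1 + 150 = 149$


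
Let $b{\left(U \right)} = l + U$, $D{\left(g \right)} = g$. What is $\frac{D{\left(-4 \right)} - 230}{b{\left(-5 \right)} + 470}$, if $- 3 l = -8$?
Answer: $- \frac{702}{1403} \approx -0.50036$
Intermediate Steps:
$l = \frac{8}{3}$ ($l = \left(- \frac{1}{3}\right) \left(-8\right) = \frac{8}{3} \approx 2.6667$)
$b{\left(U \right)} = \frac{8}{3} + U$
$\frac{D{\left(-4 \right)} - 230}{b{\left(-5 \right)} + 470} = \frac{-4 - 230}{\left(\frac{8}{3} - 5\right) + 470} = - \frac{234}{- \frac{7}{3} + 470} = - \frac{234}{\frac{1403}{3}} = \left(-234\right) \frac{3}{1403} = - \frac{702}{1403}$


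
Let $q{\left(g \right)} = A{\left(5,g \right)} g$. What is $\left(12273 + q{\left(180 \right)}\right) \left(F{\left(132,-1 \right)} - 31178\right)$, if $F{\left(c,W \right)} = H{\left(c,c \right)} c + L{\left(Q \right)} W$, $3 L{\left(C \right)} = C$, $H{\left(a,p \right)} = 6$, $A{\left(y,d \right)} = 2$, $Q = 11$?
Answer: $-383912659$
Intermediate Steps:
$q{\left(g \right)} = 2 g$
$L{\left(C \right)} = \frac{C}{3}$
$F{\left(c,W \right)} = 6 c + \frac{11 W}{3}$ ($F{\left(c,W \right)} = 6 c + \frac{1}{3} \cdot 11 W = 6 c + \frac{11 W}{3}$)
$\left(12273 + q{\left(180 \right)}\right) \left(F{\left(132,-1 \right)} - 31178\right) = \left(12273 + 2 \cdot 180\right) \left(\left(6 \cdot 132 + \frac{11}{3} \left(-1\right)\right) - 31178\right) = \left(12273 + 360\right) \left(\left(792 - \frac{11}{3}\right) - 31178\right) = 12633 \left(\frac{2365}{3} - 31178\right) = 12633 \left(- \frac{91169}{3}\right) = -383912659$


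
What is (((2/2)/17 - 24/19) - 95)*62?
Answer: -1926588/323 ≈ -5964.7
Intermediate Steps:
(((2/2)/17 - 24/19) - 95)*62 = (((2*(½))*(1/17) - 24*1/19) - 95)*62 = ((1*(1/17) - 24/19) - 95)*62 = ((1/17 - 24/19) - 95)*62 = (-389/323 - 95)*62 = -31074/323*62 = -1926588/323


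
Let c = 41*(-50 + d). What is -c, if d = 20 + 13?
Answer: 697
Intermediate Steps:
d = 33
c = -697 (c = 41*(-50 + 33) = 41*(-17) = -697)
-c = -1*(-697) = 697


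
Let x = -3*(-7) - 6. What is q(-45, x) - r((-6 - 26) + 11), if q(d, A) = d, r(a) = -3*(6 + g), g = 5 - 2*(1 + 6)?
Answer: -54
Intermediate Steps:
g = -9 (g = 5 - 2*7 = 5 - 1*14 = 5 - 14 = -9)
x = 15 (x = 21 - 6 = 15)
r(a) = 9 (r(a) = -3*(6 - 9) = -3*(-3) = 9)
q(-45, x) - r((-6 - 26) + 11) = -45 - 1*9 = -45 - 9 = -54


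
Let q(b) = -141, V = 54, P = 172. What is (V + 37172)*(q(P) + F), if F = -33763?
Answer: -1262110304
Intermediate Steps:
(V + 37172)*(q(P) + F) = (54 + 37172)*(-141 - 33763) = 37226*(-33904) = -1262110304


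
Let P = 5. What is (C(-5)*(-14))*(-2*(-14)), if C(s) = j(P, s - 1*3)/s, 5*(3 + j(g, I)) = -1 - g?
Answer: -8232/25 ≈ -329.28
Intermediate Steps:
j(g, I) = -16/5 - g/5 (j(g, I) = -3 + (-1 - g)/5 = -3 + (-⅕ - g/5) = -16/5 - g/5)
C(s) = -21/(5*s) (C(s) = (-16/5 - ⅕*5)/s = (-16/5 - 1)/s = -21/(5*s))
(C(-5)*(-14))*(-2*(-14)) = (-21/5/(-5)*(-14))*(-2*(-14)) = (-21/5*(-⅕)*(-14))*28 = ((21/25)*(-14))*28 = -294/25*28 = -8232/25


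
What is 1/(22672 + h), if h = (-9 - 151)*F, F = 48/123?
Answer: 41/926992 ≈ 4.4229e-5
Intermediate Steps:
F = 16/41 (F = 48*(1/123) = 16/41 ≈ 0.39024)
h = -2560/41 (h = (-9 - 151)*(16/41) = -160*16/41 = -2560/41 ≈ -62.439)
1/(22672 + h) = 1/(22672 - 2560/41) = 1/(926992/41) = 41/926992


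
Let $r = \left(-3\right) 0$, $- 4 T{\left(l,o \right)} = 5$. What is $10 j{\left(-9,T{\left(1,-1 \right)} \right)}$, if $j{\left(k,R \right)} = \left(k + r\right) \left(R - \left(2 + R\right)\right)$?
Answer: $180$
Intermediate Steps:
$T{\left(l,o \right)} = - \frac{5}{4}$ ($T{\left(l,o \right)} = \left(- \frac{1}{4}\right) 5 = - \frac{5}{4}$)
$r = 0$
$j{\left(k,R \right)} = - 2 k$ ($j{\left(k,R \right)} = \left(k + 0\right) \left(R - \left(2 + R\right)\right) = k \left(-2\right) = - 2 k$)
$10 j{\left(-9,T{\left(1,-1 \right)} \right)} = 10 \left(\left(-2\right) \left(-9\right)\right) = 10 \cdot 18 = 180$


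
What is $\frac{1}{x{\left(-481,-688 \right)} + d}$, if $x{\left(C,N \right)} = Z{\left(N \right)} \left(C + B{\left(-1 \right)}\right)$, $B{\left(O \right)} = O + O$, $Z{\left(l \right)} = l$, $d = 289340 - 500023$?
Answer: $\frac{1}{121621} \approx 8.2223 \cdot 10^{-6}$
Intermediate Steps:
$d = -210683$ ($d = 289340 - 500023 = -210683$)
$B{\left(O \right)} = 2 O$
$x{\left(C,N \right)} = N \left(-2 + C\right)$ ($x{\left(C,N \right)} = N \left(C + 2 \left(-1\right)\right) = N \left(C - 2\right) = N \left(-2 + C\right)$)
$\frac{1}{x{\left(-481,-688 \right)} + d} = \frac{1}{- 688 \left(-2 - 481\right) - 210683} = \frac{1}{\left(-688\right) \left(-483\right) - 210683} = \frac{1}{332304 - 210683} = \frac{1}{121621}$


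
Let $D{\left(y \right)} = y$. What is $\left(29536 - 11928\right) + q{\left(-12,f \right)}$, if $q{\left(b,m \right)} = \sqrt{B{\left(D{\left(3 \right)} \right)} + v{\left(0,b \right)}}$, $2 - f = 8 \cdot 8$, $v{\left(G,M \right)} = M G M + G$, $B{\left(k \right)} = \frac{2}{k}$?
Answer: $17608 + \frac{\sqrt{6}}{3} \approx 17609.0$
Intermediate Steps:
$v{\left(G,M \right)} = G + G M^{2}$ ($v{\left(G,M \right)} = G M M + G = G M^{2} + G = G + G M^{2}$)
$f = -62$ ($f = 2 - 8 \cdot 8 = 2 - 64 = -62$)
$q{\left(b,m \right)} = \frac{\sqrt{6}}{3}$ ($q{\left(b,m \right)} = \sqrt{\frac{2}{3} + 0 \left(1 + b^{2}\right)} = \sqrt{2 \cdot \frac{1}{3} + 0} = \sqrt{\frac{2}{3} + 0} = \sqrt{\frac{2}{3}} = \frac{\sqrt{6}}{3}$)
$\left(29536 - 11928\right) + q{\left(-12,f \right)} = \left(29536 - 11928\right) + \frac{\sqrt{6}}{3} = 17608 + \frac{\sqrt{6}}{3}$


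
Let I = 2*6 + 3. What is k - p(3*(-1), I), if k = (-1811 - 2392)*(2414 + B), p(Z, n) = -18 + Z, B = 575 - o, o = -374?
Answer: -14134668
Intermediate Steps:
B = 949 (B = 575 - 1*(-374) = 575 + 374 = 949)
I = 15 (I = 12 + 3 = 15)
k = -14134689 (k = (-1811 - 2392)*(2414 + 949) = -4203*3363 = -14134689)
k - p(3*(-1), I) = -14134689 - (-18 + 3*(-1)) = -14134689 - (-18 - 3) = -14134689 - 1*(-21) = -14134689 + 21 = -14134668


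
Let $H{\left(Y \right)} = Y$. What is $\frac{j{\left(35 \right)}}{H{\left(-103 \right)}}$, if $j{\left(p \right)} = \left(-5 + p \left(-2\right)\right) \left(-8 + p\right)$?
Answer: $\frac{2025}{103} \approx 19.66$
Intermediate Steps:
$j{\left(p \right)} = \left(-8 + p\right) \left(-5 - 2 p\right)$ ($j{\left(p \right)} = \left(-5 - 2 p\right) \left(-8 + p\right) = \left(-8 + p\right) \left(-5 - 2 p\right)$)
$\frac{j{\left(35 \right)}}{H{\left(-103 \right)}} = \frac{40 - 2 \cdot 35^{2} + 11 \cdot 35}{-103} = \left(40 - 2450 + 385\right) \left(- \frac{1}{103}\right) = \left(-2025\right) \left(- \frac{1}{103}\right) = \frac{2025}{103}$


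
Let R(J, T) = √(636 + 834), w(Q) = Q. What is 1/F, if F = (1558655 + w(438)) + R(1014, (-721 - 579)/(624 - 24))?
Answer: 1559093/2430770981179 - 7*√30/2430770981179 ≈ 6.4138e-7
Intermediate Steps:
R(J, T) = 7*√30 (R(J, T) = √1470 = 7*√30)
F = 1559093 + 7*√30 (F = (1558655 + 438) + 7*√30 = 1559093 + 7*√30 ≈ 1.5591e+6)
1/F = 1/(1559093 + 7*√30)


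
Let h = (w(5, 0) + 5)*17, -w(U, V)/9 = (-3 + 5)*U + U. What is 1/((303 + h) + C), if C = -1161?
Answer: -1/3068 ≈ -0.00032595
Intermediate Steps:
w(U, V) = -27*U (w(U, V) = -9*((-3 + 5)*U + U) = -9*(2*U + U) = -27*U)
h = -2210 (h = (-27*5 + 5)*17 = (-135 + 5)*17 = -130*17 = -2210)
1/((303 + h) + C) = 1/((303 - 2210) - 1161) = 1/(-1907 - 1161) = 1/(-3068) = -1/3068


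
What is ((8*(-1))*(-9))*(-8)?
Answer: -576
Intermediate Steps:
((8*(-1))*(-9))*(-8) = -8*(-9)*(-8) = 72*(-8) = -576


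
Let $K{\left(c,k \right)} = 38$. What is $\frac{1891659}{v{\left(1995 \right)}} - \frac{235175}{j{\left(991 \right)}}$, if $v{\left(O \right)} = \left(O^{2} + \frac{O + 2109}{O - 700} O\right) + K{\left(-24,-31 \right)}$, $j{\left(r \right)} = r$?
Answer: $- \frac{1822003749988}{7693094351} \approx -236.84$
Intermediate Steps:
$v{\left(O \right)} = 38 + O^{2} + \frac{O \left(2109 + O\right)}{-700 + O}$ ($v{\left(O \right)} = \left(O^{2} + \frac{O + 2109}{O - 700} O\right) + 38 = \left(O^{2} + \frac{2109 + O}{-700 + O} O\right) + 38 = \left(O^{2} + \frac{O \left(2109 + O\right)}{-700 + O}\right) + 38 = 38 + O^{2} + \frac{O \left(2109 + O\right)}{-700 + O}$)
$\frac{1891659}{v{\left(1995 \right)}} - \frac{235175}{j{\left(991 \right)}} = \frac{1891659}{\frac{1}{-700 + 1995} \left(-26600 + 1995^{3} - 699 \cdot 1995^{2} + 2147 \cdot 1995\right)} - \frac{235175}{991} = \frac{1891659}{\frac{1}{1295} \left(-26600 + 7940149875 - 2782037475 + 4283265\right)} - \frac{235175}{991} = \frac{1891659}{\frac{1}{1295} \cdot 5162369065} - \frac{235175}{991} = \frac{1891659}{\frac{147496259}{37}} - \frac{235175}{991} = 1891659 \cdot \frac{37}{147496259} - \frac{235175}{991} = \frac{3683757}{7762961} - \frac{235175}{991} = - \frac{1822003749988}{7693094351}$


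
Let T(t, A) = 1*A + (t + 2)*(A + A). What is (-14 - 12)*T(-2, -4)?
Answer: 104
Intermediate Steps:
T(t, A) = A + 2*A*(2 + t) (T(t, A) = A + (2 + t)*(2*A) = A + 2*A*(2 + t))
(-14 - 12)*T(-2, -4) = (-14 - 12)*(-4*(5 + 2*(-2))) = -(-104)*(5 - 4) = -(-104) = -26*(-4) = 104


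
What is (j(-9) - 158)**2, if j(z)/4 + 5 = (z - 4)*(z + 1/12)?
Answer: 734449/9 ≈ 81606.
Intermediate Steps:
j(z) = -20 + 4*(-4 + z)*(1/12 + z) (j(z) = -20 + 4*((z - 4)*(z + 1/12)) = -20 + 4*((-4 + z)*(z + 1/12)) = -20 + 4*((-4 + z)*(1/12 + z)) = -20 + 4*(-4 + z)*(1/12 + z))
(j(-9) - 158)**2 = ((-64/3 + 4*(-9)**2 - 47/3*(-9)) - 158)**2 = ((-64/3 + 4*81 + 141) - 158)**2 = ((-64/3 + 324 + 141) - 158)**2 = (1331/3 - 158)**2 = (857/3)**2 = 734449/9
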